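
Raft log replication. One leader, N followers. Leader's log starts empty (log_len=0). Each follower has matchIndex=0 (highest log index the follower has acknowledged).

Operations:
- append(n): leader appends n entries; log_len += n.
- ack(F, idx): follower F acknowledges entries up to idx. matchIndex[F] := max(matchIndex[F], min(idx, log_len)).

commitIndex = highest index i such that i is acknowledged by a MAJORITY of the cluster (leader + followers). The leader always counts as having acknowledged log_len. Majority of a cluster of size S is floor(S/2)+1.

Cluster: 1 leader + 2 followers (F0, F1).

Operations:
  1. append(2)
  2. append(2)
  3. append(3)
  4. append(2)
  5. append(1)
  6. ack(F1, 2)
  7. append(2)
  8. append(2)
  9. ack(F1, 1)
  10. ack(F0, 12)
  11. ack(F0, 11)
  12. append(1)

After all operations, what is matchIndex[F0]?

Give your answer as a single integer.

Answer: 12

Derivation:
Op 1: append 2 -> log_len=2
Op 2: append 2 -> log_len=4
Op 3: append 3 -> log_len=7
Op 4: append 2 -> log_len=9
Op 5: append 1 -> log_len=10
Op 6: F1 acks idx 2 -> match: F0=0 F1=2; commitIndex=2
Op 7: append 2 -> log_len=12
Op 8: append 2 -> log_len=14
Op 9: F1 acks idx 1 -> match: F0=0 F1=2; commitIndex=2
Op 10: F0 acks idx 12 -> match: F0=12 F1=2; commitIndex=12
Op 11: F0 acks idx 11 -> match: F0=12 F1=2; commitIndex=12
Op 12: append 1 -> log_len=15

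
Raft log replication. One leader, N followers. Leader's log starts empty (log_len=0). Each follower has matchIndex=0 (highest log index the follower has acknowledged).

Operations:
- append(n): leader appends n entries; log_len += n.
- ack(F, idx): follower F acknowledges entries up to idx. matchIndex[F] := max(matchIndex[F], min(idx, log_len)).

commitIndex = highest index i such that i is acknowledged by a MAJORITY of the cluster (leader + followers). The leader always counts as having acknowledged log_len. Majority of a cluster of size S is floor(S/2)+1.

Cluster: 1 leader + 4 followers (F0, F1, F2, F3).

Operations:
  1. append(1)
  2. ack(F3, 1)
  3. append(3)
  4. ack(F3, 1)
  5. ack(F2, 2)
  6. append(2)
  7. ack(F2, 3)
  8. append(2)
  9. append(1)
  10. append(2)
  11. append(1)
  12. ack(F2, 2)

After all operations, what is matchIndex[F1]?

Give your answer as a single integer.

Op 1: append 1 -> log_len=1
Op 2: F3 acks idx 1 -> match: F0=0 F1=0 F2=0 F3=1; commitIndex=0
Op 3: append 3 -> log_len=4
Op 4: F3 acks idx 1 -> match: F0=0 F1=0 F2=0 F3=1; commitIndex=0
Op 5: F2 acks idx 2 -> match: F0=0 F1=0 F2=2 F3=1; commitIndex=1
Op 6: append 2 -> log_len=6
Op 7: F2 acks idx 3 -> match: F0=0 F1=0 F2=3 F3=1; commitIndex=1
Op 8: append 2 -> log_len=8
Op 9: append 1 -> log_len=9
Op 10: append 2 -> log_len=11
Op 11: append 1 -> log_len=12
Op 12: F2 acks idx 2 -> match: F0=0 F1=0 F2=3 F3=1; commitIndex=1

Answer: 0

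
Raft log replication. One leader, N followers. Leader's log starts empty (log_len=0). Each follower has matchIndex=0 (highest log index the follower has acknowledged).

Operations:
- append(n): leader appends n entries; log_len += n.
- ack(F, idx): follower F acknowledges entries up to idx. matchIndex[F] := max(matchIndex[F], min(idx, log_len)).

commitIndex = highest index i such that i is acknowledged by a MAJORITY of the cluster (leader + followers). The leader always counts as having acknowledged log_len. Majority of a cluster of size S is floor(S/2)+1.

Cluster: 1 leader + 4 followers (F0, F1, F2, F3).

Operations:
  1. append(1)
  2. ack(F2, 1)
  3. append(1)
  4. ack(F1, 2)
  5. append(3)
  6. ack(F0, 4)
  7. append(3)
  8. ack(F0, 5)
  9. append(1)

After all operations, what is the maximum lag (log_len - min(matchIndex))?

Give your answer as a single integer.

Op 1: append 1 -> log_len=1
Op 2: F2 acks idx 1 -> match: F0=0 F1=0 F2=1 F3=0; commitIndex=0
Op 3: append 1 -> log_len=2
Op 4: F1 acks idx 2 -> match: F0=0 F1=2 F2=1 F3=0; commitIndex=1
Op 5: append 3 -> log_len=5
Op 6: F0 acks idx 4 -> match: F0=4 F1=2 F2=1 F3=0; commitIndex=2
Op 7: append 3 -> log_len=8
Op 8: F0 acks idx 5 -> match: F0=5 F1=2 F2=1 F3=0; commitIndex=2
Op 9: append 1 -> log_len=9

Answer: 9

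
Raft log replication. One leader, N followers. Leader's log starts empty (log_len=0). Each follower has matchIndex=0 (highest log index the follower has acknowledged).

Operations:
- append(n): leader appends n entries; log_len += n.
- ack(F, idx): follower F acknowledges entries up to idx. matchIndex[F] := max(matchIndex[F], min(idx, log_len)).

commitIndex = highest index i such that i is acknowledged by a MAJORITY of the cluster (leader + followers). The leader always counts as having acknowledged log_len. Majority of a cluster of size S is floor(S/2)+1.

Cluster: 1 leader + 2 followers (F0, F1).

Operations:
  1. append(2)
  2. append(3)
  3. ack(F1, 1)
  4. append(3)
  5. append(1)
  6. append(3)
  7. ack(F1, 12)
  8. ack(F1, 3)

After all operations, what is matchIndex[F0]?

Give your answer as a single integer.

Op 1: append 2 -> log_len=2
Op 2: append 3 -> log_len=5
Op 3: F1 acks idx 1 -> match: F0=0 F1=1; commitIndex=1
Op 4: append 3 -> log_len=8
Op 5: append 1 -> log_len=9
Op 6: append 3 -> log_len=12
Op 7: F1 acks idx 12 -> match: F0=0 F1=12; commitIndex=12
Op 8: F1 acks idx 3 -> match: F0=0 F1=12; commitIndex=12

Answer: 0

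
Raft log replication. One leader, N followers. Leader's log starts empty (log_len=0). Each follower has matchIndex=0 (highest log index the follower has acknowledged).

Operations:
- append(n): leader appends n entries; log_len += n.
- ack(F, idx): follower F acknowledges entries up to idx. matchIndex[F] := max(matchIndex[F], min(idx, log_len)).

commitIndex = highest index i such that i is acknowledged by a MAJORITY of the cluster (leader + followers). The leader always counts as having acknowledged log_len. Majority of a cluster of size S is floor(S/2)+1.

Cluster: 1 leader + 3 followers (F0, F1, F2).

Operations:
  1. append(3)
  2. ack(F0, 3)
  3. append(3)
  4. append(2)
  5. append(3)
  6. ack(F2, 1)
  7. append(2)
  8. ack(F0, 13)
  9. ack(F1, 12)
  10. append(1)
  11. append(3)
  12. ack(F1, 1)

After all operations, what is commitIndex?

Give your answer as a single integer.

Op 1: append 3 -> log_len=3
Op 2: F0 acks idx 3 -> match: F0=3 F1=0 F2=0; commitIndex=0
Op 3: append 3 -> log_len=6
Op 4: append 2 -> log_len=8
Op 5: append 3 -> log_len=11
Op 6: F2 acks idx 1 -> match: F0=3 F1=0 F2=1; commitIndex=1
Op 7: append 2 -> log_len=13
Op 8: F0 acks idx 13 -> match: F0=13 F1=0 F2=1; commitIndex=1
Op 9: F1 acks idx 12 -> match: F0=13 F1=12 F2=1; commitIndex=12
Op 10: append 1 -> log_len=14
Op 11: append 3 -> log_len=17
Op 12: F1 acks idx 1 -> match: F0=13 F1=12 F2=1; commitIndex=12

Answer: 12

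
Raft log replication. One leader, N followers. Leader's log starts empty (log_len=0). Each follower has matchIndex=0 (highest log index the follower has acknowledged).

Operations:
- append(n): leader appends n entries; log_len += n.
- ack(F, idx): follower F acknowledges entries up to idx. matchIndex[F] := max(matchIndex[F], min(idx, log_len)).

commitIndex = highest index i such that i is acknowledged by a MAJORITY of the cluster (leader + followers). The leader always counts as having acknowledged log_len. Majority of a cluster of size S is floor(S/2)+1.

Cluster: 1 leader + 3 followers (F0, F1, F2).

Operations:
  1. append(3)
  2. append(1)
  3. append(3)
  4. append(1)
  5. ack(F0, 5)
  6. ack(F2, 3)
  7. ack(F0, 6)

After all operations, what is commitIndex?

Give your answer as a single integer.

Answer: 3

Derivation:
Op 1: append 3 -> log_len=3
Op 2: append 1 -> log_len=4
Op 3: append 3 -> log_len=7
Op 4: append 1 -> log_len=8
Op 5: F0 acks idx 5 -> match: F0=5 F1=0 F2=0; commitIndex=0
Op 6: F2 acks idx 3 -> match: F0=5 F1=0 F2=3; commitIndex=3
Op 7: F0 acks idx 6 -> match: F0=6 F1=0 F2=3; commitIndex=3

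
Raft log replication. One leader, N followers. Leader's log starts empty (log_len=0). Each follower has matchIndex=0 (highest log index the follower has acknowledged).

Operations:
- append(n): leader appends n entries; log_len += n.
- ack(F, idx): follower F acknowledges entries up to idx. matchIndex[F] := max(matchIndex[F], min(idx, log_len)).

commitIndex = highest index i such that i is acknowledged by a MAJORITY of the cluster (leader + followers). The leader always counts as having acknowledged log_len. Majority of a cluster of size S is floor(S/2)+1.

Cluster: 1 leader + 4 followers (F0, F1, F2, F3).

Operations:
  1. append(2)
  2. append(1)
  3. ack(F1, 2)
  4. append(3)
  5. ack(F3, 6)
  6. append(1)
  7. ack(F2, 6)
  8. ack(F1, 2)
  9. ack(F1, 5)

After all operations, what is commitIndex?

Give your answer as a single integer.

Answer: 6

Derivation:
Op 1: append 2 -> log_len=2
Op 2: append 1 -> log_len=3
Op 3: F1 acks idx 2 -> match: F0=0 F1=2 F2=0 F3=0; commitIndex=0
Op 4: append 3 -> log_len=6
Op 5: F3 acks idx 6 -> match: F0=0 F1=2 F2=0 F3=6; commitIndex=2
Op 6: append 1 -> log_len=7
Op 7: F2 acks idx 6 -> match: F0=0 F1=2 F2=6 F3=6; commitIndex=6
Op 8: F1 acks idx 2 -> match: F0=0 F1=2 F2=6 F3=6; commitIndex=6
Op 9: F1 acks idx 5 -> match: F0=0 F1=5 F2=6 F3=6; commitIndex=6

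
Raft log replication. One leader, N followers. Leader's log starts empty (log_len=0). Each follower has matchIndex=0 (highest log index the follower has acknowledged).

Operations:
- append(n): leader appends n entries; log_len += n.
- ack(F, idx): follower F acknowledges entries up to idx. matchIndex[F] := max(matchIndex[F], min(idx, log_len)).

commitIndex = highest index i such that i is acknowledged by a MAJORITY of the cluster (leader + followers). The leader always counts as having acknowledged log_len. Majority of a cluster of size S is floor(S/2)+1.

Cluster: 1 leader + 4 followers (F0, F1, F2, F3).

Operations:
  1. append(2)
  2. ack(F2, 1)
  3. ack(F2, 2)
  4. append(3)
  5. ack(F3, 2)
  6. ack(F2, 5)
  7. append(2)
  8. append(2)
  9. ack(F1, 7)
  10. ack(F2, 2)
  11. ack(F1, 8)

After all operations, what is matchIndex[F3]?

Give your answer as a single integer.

Answer: 2

Derivation:
Op 1: append 2 -> log_len=2
Op 2: F2 acks idx 1 -> match: F0=0 F1=0 F2=1 F3=0; commitIndex=0
Op 3: F2 acks idx 2 -> match: F0=0 F1=0 F2=2 F3=0; commitIndex=0
Op 4: append 3 -> log_len=5
Op 5: F3 acks idx 2 -> match: F0=0 F1=0 F2=2 F3=2; commitIndex=2
Op 6: F2 acks idx 5 -> match: F0=0 F1=0 F2=5 F3=2; commitIndex=2
Op 7: append 2 -> log_len=7
Op 8: append 2 -> log_len=9
Op 9: F1 acks idx 7 -> match: F0=0 F1=7 F2=5 F3=2; commitIndex=5
Op 10: F2 acks idx 2 -> match: F0=0 F1=7 F2=5 F3=2; commitIndex=5
Op 11: F1 acks idx 8 -> match: F0=0 F1=8 F2=5 F3=2; commitIndex=5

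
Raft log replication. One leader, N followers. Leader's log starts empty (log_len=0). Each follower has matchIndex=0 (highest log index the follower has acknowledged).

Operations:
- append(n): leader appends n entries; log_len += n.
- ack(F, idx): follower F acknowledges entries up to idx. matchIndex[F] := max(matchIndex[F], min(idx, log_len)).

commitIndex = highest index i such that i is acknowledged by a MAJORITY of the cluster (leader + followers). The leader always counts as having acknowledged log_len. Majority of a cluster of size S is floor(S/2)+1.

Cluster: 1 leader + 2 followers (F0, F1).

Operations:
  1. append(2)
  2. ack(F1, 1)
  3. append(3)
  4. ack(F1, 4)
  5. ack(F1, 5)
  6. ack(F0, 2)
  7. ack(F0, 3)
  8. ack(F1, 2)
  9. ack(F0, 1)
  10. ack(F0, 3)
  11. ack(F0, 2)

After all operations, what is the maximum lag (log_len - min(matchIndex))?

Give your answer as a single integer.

Op 1: append 2 -> log_len=2
Op 2: F1 acks idx 1 -> match: F0=0 F1=1; commitIndex=1
Op 3: append 3 -> log_len=5
Op 4: F1 acks idx 4 -> match: F0=0 F1=4; commitIndex=4
Op 5: F1 acks idx 5 -> match: F0=0 F1=5; commitIndex=5
Op 6: F0 acks idx 2 -> match: F0=2 F1=5; commitIndex=5
Op 7: F0 acks idx 3 -> match: F0=3 F1=5; commitIndex=5
Op 8: F1 acks idx 2 -> match: F0=3 F1=5; commitIndex=5
Op 9: F0 acks idx 1 -> match: F0=3 F1=5; commitIndex=5
Op 10: F0 acks idx 3 -> match: F0=3 F1=5; commitIndex=5
Op 11: F0 acks idx 2 -> match: F0=3 F1=5; commitIndex=5

Answer: 2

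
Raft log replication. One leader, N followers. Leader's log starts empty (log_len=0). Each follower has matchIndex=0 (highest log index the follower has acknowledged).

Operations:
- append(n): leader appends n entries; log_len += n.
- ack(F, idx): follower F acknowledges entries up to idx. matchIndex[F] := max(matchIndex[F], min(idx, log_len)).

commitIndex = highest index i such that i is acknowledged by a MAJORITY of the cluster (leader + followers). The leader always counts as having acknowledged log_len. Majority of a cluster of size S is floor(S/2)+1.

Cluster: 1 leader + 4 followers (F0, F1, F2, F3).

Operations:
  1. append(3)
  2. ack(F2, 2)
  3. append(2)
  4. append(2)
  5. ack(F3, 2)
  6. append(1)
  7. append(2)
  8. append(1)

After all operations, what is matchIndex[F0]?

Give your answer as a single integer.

Op 1: append 3 -> log_len=3
Op 2: F2 acks idx 2 -> match: F0=0 F1=0 F2=2 F3=0; commitIndex=0
Op 3: append 2 -> log_len=5
Op 4: append 2 -> log_len=7
Op 5: F3 acks idx 2 -> match: F0=0 F1=0 F2=2 F3=2; commitIndex=2
Op 6: append 1 -> log_len=8
Op 7: append 2 -> log_len=10
Op 8: append 1 -> log_len=11

Answer: 0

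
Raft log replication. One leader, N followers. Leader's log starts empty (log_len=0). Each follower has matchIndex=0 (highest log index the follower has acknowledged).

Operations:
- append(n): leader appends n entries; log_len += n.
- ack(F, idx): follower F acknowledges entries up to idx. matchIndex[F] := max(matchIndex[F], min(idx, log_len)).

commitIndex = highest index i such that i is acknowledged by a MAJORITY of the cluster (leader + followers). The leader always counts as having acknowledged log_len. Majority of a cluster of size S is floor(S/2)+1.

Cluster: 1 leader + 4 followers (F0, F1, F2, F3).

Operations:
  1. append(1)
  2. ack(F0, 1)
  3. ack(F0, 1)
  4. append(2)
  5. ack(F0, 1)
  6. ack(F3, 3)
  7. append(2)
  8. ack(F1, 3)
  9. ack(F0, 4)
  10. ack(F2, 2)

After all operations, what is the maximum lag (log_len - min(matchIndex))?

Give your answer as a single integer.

Op 1: append 1 -> log_len=1
Op 2: F0 acks idx 1 -> match: F0=1 F1=0 F2=0 F3=0; commitIndex=0
Op 3: F0 acks idx 1 -> match: F0=1 F1=0 F2=0 F3=0; commitIndex=0
Op 4: append 2 -> log_len=3
Op 5: F0 acks idx 1 -> match: F0=1 F1=0 F2=0 F3=0; commitIndex=0
Op 6: F3 acks idx 3 -> match: F0=1 F1=0 F2=0 F3=3; commitIndex=1
Op 7: append 2 -> log_len=5
Op 8: F1 acks idx 3 -> match: F0=1 F1=3 F2=0 F3=3; commitIndex=3
Op 9: F0 acks idx 4 -> match: F0=4 F1=3 F2=0 F3=3; commitIndex=3
Op 10: F2 acks idx 2 -> match: F0=4 F1=3 F2=2 F3=3; commitIndex=3

Answer: 3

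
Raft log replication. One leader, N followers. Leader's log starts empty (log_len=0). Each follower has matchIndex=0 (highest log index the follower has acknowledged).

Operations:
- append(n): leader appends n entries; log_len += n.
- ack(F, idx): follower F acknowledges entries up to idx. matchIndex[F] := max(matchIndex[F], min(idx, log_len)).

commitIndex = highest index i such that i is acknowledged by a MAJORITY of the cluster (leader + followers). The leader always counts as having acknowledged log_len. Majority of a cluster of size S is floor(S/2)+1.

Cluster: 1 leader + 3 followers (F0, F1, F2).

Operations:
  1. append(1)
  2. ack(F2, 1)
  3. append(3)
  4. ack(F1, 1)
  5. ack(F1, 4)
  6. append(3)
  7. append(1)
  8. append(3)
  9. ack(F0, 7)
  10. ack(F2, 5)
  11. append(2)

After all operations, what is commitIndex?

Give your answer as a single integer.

Op 1: append 1 -> log_len=1
Op 2: F2 acks idx 1 -> match: F0=0 F1=0 F2=1; commitIndex=0
Op 3: append 3 -> log_len=4
Op 4: F1 acks idx 1 -> match: F0=0 F1=1 F2=1; commitIndex=1
Op 5: F1 acks idx 4 -> match: F0=0 F1=4 F2=1; commitIndex=1
Op 6: append 3 -> log_len=7
Op 7: append 1 -> log_len=8
Op 8: append 3 -> log_len=11
Op 9: F0 acks idx 7 -> match: F0=7 F1=4 F2=1; commitIndex=4
Op 10: F2 acks idx 5 -> match: F0=7 F1=4 F2=5; commitIndex=5
Op 11: append 2 -> log_len=13

Answer: 5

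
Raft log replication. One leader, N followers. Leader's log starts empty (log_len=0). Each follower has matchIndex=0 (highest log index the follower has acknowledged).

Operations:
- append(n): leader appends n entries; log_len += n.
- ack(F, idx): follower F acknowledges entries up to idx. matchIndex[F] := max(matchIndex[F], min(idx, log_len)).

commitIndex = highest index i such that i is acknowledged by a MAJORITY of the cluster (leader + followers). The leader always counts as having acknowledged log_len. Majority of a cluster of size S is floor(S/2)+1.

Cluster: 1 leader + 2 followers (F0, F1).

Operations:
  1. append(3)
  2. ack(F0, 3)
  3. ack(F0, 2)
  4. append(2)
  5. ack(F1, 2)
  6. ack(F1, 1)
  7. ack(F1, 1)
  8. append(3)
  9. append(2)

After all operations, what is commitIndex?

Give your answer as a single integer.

Op 1: append 3 -> log_len=3
Op 2: F0 acks idx 3 -> match: F0=3 F1=0; commitIndex=3
Op 3: F0 acks idx 2 -> match: F0=3 F1=0; commitIndex=3
Op 4: append 2 -> log_len=5
Op 5: F1 acks idx 2 -> match: F0=3 F1=2; commitIndex=3
Op 6: F1 acks idx 1 -> match: F0=3 F1=2; commitIndex=3
Op 7: F1 acks idx 1 -> match: F0=3 F1=2; commitIndex=3
Op 8: append 3 -> log_len=8
Op 9: append 2 -> log_len=10

Answer: 3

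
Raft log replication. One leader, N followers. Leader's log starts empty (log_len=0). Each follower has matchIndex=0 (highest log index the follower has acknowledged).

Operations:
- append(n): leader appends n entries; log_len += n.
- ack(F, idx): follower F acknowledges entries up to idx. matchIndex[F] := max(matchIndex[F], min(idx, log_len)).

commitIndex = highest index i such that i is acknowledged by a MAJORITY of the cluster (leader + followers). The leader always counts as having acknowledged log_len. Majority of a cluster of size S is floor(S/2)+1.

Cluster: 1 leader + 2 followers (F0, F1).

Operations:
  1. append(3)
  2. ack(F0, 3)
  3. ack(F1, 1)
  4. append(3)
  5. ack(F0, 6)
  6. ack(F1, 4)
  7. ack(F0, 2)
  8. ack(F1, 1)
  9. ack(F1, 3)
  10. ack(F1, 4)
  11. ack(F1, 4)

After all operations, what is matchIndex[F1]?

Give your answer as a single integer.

Op 1: append 3 -> log_len=3
Op 2: F0 acks idx 3 -> match: F0=3 F1=0; commitIndex=3
Op 3: F1 acks idx 1 -> match: F0=3 F1=1; commitIndex=3
Op 4: append 3 -> log_len=6
Op 5: F0 acks idx 6 -> match: F0=6 F1=1; commitIndex=6
Op 6: F1 acks idx 4 -> match: F0=6 F1=4; commitIndex=6
Op 7: F0 acks idx 2 -> match: F0=6 F1=4; commitIndex=6
Op 8: F1 acks idx 1 -> match: F0=6 F1=4; commitIndex=6
Op 9: F1 acks idx 3 -> match: F0=6 F1=4; commitIndex=6
Op 10: F1 acks idx 4 -> match: F0=6 F1=4; commitIndex=6
Op 11: F1 acks idx 4 -> match: F0=6 F1=4; commitIndex=6

Answer: 4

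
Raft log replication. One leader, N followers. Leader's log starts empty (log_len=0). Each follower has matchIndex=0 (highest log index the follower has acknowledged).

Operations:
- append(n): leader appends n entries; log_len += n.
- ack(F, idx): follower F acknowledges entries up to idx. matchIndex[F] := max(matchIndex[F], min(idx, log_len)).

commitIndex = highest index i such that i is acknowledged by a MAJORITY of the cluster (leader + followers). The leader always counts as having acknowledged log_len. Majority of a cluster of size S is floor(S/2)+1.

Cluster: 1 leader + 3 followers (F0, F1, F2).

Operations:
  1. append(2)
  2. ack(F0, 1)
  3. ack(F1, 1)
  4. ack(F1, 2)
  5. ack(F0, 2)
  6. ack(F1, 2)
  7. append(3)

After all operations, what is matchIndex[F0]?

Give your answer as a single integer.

Op 1: append 2 -> log_len=2
Op 2: F0 acks idx 1 -> match: F0=1 F1=0 F2=0; commitIndex=0
Op 3: F1 acks idx 1 -> match: F0=1 F1=1 F2=0; commitIndex=1
Op 4: F1 acks idx 2 -> match: F0=1 F1=2 F2=0; commitIndex=1
Op 5: F0 acks idx 2 -> match: F0=2 F1=2 F2=0; commitIndex=2
Op 6: F1 acks idx 2 -> match: F0=2 F1=2 F2=0; commitIndex=2
Op 7: append 3 -> log_len=5

Answer: 2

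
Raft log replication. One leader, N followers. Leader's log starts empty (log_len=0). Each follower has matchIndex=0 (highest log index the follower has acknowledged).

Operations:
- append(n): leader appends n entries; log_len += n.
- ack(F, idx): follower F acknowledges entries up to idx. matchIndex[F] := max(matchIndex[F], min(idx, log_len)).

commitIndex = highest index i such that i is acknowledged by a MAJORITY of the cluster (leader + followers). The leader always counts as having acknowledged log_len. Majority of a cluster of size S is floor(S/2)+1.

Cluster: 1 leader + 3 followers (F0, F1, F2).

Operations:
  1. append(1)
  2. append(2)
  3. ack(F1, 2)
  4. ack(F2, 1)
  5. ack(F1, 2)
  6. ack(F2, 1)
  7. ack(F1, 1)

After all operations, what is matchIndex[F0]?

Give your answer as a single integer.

Answer: 0

Derivation:
Op 1: append 1 -> log_len=1
Op 2: append 2 -> log_len=3
Op 3: F1 acks idx 2 -> match: F0=0 F1=2 F2=0; commitIndex=0
Op 4: F2 acks idx 1 -> match: F0=0 F1=2 F2=1; commitIndex=1
Op 5: F1 acks idx 2 -> match: F0=0 F1=2 F2=1; commitIndex=1
Op 6: F2 acks idx 1 -> match: F0=0 F1=2 F2=1; commitIndex=1
Op 7: F1 acks idx 1 -> match: F0=0 F1=2 F2=1; commitIndex=1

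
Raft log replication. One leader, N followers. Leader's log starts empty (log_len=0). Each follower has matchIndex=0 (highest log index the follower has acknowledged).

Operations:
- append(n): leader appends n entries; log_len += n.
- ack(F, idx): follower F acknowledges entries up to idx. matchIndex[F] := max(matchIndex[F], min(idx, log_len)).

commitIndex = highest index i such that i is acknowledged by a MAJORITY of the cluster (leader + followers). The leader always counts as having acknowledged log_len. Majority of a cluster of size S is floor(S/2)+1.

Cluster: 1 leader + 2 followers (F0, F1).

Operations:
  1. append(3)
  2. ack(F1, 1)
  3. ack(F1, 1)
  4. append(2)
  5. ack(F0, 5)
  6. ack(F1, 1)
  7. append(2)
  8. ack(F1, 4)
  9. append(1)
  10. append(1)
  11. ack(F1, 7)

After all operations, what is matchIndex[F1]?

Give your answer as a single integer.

Answer: 7

Derivation:
Op 1: append 3 -> log_len=3
Op 2: F1 acks idx 1 -> match: F0=0 F1=1; commitIndex=1
Op 3: F1 acks idx 1 -> match: F0=0 F1=1; commitIndex=1
Op 4: append 2 -> log_len=5
Op 5: F0 acks idx 5 -> match: F0=5 F1=1; commitIndex=5
Op 6: F1 acks idx 1 -> match: F0=5 F1=1; commitIndex=5
Op 7: append 2 -> log_len=7
Op 8: F1 acks idx 4 -> match: F0=5 F1=4; commitIndex=5
Op 9: append 1 -> log_len=8
Op 10: append 1 -> log_len=9
Op 11: F1 acks idx 7 -> match: F0=5 F1=7; commitIndex=7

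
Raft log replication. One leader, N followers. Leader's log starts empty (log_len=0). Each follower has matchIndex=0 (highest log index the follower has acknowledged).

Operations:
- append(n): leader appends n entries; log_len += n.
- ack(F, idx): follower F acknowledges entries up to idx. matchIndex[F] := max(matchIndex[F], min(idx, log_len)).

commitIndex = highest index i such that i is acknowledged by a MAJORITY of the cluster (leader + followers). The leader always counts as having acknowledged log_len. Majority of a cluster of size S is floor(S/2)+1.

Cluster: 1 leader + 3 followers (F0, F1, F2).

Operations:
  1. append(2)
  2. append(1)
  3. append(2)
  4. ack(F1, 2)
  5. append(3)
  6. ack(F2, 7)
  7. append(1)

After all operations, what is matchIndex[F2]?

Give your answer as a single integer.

Op 1: append 2 -> log_len=2
Op 2: append 1 -> log_len=3
Op 3: append 2 -> log_len=5
Op 4: F1 acks idx 2 -> match: F0=0 F1=2 F2=0; commitIndex=0
Op 5: append 3 -> log_len=8
Op 6: F2 acks idx 7 -> match: F0=0 F1=2 F2=7; commitIndex=2
Op 7: append 1 -> log_len=9

Answer: 7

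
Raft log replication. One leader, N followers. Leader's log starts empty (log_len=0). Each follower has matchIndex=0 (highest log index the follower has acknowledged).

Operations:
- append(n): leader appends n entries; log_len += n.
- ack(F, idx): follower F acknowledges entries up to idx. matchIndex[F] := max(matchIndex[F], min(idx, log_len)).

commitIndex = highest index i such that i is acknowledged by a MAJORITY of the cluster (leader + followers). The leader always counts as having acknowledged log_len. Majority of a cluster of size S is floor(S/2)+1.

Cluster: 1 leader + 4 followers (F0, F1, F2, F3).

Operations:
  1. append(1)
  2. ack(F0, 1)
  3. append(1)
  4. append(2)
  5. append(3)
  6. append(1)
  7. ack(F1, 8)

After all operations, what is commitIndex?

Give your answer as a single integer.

Op 1: append 1 -> log_len=1
Op 2: F0 acks idx 1 -> match: F0=1 F1=0 F2=0 F3=0; commitIndex=0
Op 3: append 1 -> log_len=2
Op 4: append 2 -> log_len=4
Op 5: append 3 -> log_len=7
Op 6: append 1 -> log_len=8
Op 7: F1 acks idx 8 -> match: F0=1 F1=8 F2=0 F3=0; commitIndex=1

Answer: 1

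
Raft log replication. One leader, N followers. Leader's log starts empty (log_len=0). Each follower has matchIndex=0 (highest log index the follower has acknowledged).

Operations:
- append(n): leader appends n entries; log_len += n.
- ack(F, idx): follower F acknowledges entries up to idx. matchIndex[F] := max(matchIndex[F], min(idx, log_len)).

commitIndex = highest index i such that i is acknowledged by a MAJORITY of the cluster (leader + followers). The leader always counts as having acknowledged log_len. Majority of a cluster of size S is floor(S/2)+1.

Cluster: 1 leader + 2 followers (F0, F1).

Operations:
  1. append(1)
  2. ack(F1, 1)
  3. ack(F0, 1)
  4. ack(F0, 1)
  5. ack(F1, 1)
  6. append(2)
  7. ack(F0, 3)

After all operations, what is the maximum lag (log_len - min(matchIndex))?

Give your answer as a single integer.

Op 1: append 1 -> log_len=1
Op 2: F1 acks idx 1 -> match: F0=0 F1=1; commitIndex=1
Op 3: F0 acks idx 1 -> match: F0=1 F1=1; commitIndex=1
Op 4: F0 acks idx 1 -> match: F0=1 F1=1; commitIndex=1
Op 5: F1 acks idx 1 -> match: F0=1 F1=1; commitIndex=1
Op 6: append 2 -> log_len=3
Op 7: F0 acks idx 3 -> match: F0=3 F1=1; commitIndex=3

Answer: 2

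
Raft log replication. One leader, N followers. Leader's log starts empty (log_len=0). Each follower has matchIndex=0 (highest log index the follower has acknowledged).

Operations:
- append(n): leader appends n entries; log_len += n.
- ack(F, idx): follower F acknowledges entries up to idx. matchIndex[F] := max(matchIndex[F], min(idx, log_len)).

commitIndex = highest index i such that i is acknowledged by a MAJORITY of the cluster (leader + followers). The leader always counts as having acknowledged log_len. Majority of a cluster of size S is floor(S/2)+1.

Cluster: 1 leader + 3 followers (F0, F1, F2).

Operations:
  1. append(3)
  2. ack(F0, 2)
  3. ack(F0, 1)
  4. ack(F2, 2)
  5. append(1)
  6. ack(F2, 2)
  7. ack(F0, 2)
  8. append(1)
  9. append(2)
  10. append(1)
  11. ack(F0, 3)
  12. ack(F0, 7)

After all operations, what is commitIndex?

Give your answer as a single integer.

Answer: 2

Derivation:
Op 1: append 3 -> log_len=3
Op 2: F0 acks idx 2 -> match: F0=2 F1=0 F2=0; commitIndex=0
Op 3: F0 acks idx 1 -> match: F0=2 F1=0 F2=0; commitIndex=0
Op 4: F2 acks idx 2 -> match: F0=2 F1=0 F2=2; commitIndex=2
Op 5: append 1 -> log_len=4
Op 6: F2 acks idx 2 -> match: F0=2 F1=0 F2=2; commitIndex=2
Op 7: F0 acks idx 2 -> match: F0=2 F1=0 F2=2; commitIndex=2
Op 8: append 1 -> log_len=5
Op 9: append 2 -> log_len=7
Op 10: append 1 -> log_len=8
Op 11: F0 acks idx 3 -> match: F0=3 F1=0 F2=2; commitIndex=2
Op 12: F0 acks idx 7 -> match: F0=7 F1=0 F2=2; commitIndex=2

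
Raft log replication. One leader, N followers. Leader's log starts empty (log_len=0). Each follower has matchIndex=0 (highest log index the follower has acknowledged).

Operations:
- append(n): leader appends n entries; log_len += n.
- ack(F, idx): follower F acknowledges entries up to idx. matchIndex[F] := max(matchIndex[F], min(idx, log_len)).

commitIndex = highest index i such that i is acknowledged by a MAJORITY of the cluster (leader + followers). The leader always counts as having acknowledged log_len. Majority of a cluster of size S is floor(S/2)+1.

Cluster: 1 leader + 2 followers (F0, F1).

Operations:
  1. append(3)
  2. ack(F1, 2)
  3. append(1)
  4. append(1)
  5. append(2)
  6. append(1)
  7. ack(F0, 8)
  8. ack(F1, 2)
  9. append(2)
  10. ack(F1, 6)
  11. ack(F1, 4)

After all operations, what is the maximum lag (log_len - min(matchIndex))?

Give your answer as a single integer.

Answer: 4

Derivation:
Op 1: append 3 -> log_len=3
Op 2: F1 acks idx 2 -> match: F0=0 F1=2; commitIndex=2
Op 3: append 1 -> log_len=4
Op 4: append 1 -> log_len=5
Op 5: append 2 -> log_len=7
Op 6: append 1 -> log_len=8
Op 7: F0 acks idx 8 -> match: F0=8 F1=2; commitIndex=8
Op 8: F1 acks idx 2 -> match: F0=8 F1=2; commitIndex=8
Op 9: append 2 -> log_len=10
Op 10: F1 acks idx 6 -> match: F0=8 F1=6; commitIndex=8
Op 11: F1 acks idx 4 -> match: F0=8 F1=6; commitIndex=8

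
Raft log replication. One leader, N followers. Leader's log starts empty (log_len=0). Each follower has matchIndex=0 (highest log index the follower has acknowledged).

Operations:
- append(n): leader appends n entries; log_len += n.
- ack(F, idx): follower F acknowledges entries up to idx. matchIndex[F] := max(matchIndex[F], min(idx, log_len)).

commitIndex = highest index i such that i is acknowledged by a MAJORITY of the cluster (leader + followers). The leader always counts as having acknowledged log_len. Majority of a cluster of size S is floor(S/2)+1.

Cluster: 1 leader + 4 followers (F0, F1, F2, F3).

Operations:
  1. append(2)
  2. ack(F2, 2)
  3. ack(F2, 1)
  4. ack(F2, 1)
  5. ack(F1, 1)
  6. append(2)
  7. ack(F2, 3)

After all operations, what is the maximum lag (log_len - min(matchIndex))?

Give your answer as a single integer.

Op 1: append 2 -> log_len=2
Op 2: F2 acks idx 2 -> match: F0=0 F1=0 F2=2 F3=0; commitIndex=0
Op 3: F2 acks idx 1 -> match: F0=0 F1=0 F2=2 F3=0; commitIndex=0
Op 4: F2 acks idx 1 -> match: F0=0 F1=0 F2=2 F3=0; commitIndex=0
Op 5: F1 acks idx 1 -> match: F0=0 F1=1 F2=2 F3=0; commitIndex=1
Op 6: append 2 -> log_len=4
Op 7: F2 acks idx 3 -> match: F0=0 F1=1 F2=3 F3=0; commitIndex=1

Answer: 4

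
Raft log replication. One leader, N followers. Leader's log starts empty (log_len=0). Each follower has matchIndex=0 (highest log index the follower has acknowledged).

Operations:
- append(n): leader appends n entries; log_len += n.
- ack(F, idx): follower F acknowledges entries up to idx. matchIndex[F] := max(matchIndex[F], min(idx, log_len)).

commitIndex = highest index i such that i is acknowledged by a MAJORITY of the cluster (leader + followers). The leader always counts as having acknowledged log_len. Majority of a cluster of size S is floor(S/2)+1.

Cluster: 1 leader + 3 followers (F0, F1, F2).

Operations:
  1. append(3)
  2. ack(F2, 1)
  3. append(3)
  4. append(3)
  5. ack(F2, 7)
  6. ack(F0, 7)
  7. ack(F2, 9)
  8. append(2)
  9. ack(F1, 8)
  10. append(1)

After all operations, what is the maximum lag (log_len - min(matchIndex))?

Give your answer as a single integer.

Op 1: append 3 -> log_len=3
Op 2: F2 acks idx 1 -> match: F0=0 F1=0 F2=1; commitIndex=0
Op 3: append 3 -> log_len=6
Op 4: append 3 -> log_len=9
Op 5: F2 acks idx 7 -> match: F0=0 F1=0 F2=7; commitIndex=0
Op 6: F0 acks idx 7 -> match: F0=7 F1=0 F2=7; commitIndex=7
Op 7: F2 acks idx 9 -> match: F0=7 F1=0 F2=9; commitIndex=7
Op 8: append 2 -> log_len=11
Op 9: F1 acks idx 8 -> match: F0=7 F1=8 F2=9; commitIndex=8
Op 10: append 1 -> log_len=12

Answer: 5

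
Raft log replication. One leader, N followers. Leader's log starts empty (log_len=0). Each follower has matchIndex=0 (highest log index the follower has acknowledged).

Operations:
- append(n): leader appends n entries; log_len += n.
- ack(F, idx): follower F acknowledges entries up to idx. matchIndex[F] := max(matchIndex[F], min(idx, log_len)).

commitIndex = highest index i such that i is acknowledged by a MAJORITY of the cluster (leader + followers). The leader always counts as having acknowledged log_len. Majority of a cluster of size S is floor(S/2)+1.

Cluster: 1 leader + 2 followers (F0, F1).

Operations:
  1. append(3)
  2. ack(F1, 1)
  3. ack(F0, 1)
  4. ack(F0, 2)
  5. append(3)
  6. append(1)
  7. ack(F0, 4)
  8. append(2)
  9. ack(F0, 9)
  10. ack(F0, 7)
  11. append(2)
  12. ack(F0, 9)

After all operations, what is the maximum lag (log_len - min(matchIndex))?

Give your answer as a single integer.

Answer: 10

Derivation:
Op 1: append 3 -> log_len=3
Op 2: F1 acks idx 1 -> match: F0=0 F1=1; commitIndex=1
Op 3: F0 acks idx 1 -> match: F0=1 F1=1; commitIndex=1
Op 4: F0 acks idx 2 -> match: F0=2 F1=1; commitIndex=2
Op 5: append 3 -> log_len=6
Op 6: append 1 -> log_len=7
Op 7: F0 acks idx 4 -> match: F0=4 F1=1; commitIndex=4
Op 8: append 2 -> log_len=9
Op 9: F0 acks idx 9 -> match: F0=9 F1=1; commitIndex=9
Op 10: F0 acks idx 7 -> match: F0=9 F1=1; commitIndex=9
Op 11: append 2 -> log_len=11
Op 12: F0 acks idx 9 -> match: F0=9 F1=1; commitIndex=9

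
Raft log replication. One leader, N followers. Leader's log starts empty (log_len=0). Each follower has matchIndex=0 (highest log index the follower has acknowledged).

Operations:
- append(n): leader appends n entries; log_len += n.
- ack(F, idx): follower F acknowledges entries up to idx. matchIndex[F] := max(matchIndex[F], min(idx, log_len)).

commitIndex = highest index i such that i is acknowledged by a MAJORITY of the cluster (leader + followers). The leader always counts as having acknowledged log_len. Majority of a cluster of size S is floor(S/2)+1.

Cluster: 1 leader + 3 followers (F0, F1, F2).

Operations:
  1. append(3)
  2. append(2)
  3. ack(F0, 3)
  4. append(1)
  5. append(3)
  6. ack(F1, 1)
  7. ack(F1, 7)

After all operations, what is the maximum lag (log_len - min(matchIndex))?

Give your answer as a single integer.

Op 1: append 3 -> log_len=3
Op 2: append 2 -> log_len=5
Op 3: F0 acks idx 3 -> match: F0=3 F1=0 F2=0; commitIndex=0
Op 4: append 1 -> log_len=6
Op 5: append 3 -> log_len=9
Op 6: F1 acks idx 1 -> match: F0=3 F1=1 F2=0; commitIndex=1
Op 7: F1 acks idx 7 -> match: F0=3 F1=7 F2=0; commitIndex=3

Answer: 9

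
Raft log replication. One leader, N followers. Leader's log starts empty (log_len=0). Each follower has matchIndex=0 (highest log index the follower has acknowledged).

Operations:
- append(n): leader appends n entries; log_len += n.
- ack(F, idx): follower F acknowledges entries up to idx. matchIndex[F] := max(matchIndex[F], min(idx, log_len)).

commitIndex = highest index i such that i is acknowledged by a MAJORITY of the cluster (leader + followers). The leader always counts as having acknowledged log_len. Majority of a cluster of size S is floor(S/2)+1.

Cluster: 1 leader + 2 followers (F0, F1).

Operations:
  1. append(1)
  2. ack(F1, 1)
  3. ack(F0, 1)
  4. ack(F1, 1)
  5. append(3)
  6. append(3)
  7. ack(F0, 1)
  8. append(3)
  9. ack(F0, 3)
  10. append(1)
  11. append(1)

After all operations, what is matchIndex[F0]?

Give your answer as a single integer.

Answer: 3

Derivation:
Op 1: append 1 -> log_len=1
Op 2: F1 acks idx 1 -> match: F0=0 F1=1; commitIndex=1
Op 3: F0 acks idx 1 -> match: F0=1 F1=1; commitIndex=1
Op 4: F1 acks idx 1 -> match: F0=1 F1=1; commitIndex=1
Op 5: append 3 -> log_len=4
Op 6: append 3 -> log_len=7
Op 7: F0 acks idx 1 -> match: F0=1 F1=1; commitIndex=1
Op 8: append 3 -> log_len=10
Op 9: F0 acks idx 3 -> match: F0=3 F1=1; commitIndex=3
Op 10: append 1 -> log_len=11
Op 11: append 1 -> log_len=12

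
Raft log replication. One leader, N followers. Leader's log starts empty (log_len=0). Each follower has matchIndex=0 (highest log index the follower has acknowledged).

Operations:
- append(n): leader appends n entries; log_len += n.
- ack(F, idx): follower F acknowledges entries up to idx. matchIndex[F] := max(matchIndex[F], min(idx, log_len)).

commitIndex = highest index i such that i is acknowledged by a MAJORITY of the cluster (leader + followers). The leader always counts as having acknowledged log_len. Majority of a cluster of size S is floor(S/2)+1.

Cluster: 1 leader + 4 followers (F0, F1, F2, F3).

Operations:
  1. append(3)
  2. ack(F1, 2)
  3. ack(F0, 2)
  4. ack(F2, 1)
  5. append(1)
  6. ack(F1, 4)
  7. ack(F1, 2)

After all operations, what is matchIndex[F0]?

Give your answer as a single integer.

Answer: 2

Derivation:
Op 1: append 3 -> log_len=3
Op 2: F1 acks idx 2 -> match: F0=0 F1=2 F2=0 F3=0; commitIndex=0
Op 3: F0 acks idx 2 -> match: F0=2 F1=2 F2=0 F3=0; commitIndex=2
Op 4: F2 acks idx 1 -> match: F0=2 F1=2 F2=1 F3=0; commitIndex=2
Op 5: append 1 -> log_len=4
Op 6: F1 acks idx 4 -> match: F0=2 F1=4 F2=1 F3=0; commitIndex=2
Op 7: F1 acks idx 2 -> match: F0=2 F1=4 F2=1 F3=0; commitIndex=2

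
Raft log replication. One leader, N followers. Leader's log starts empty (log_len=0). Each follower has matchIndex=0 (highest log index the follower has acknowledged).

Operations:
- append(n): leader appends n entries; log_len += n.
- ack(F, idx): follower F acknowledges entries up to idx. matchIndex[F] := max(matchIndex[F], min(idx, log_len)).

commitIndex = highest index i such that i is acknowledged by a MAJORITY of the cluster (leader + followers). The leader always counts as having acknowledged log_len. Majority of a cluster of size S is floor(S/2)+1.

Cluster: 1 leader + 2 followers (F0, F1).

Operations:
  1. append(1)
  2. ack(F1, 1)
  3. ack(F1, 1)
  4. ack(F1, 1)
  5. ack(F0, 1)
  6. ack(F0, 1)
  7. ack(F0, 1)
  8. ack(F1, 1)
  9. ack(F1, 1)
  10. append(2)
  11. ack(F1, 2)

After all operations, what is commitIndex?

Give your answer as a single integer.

Op 1: append 1 -> log_len=1
Op 2: F1 acks idx 1 -> match: F0=0 F1=1; commitIndex=1
Op 3: F1 acks idx 1 -> match: F0=0 F1=1; commitIndex=1
Op 4: F1 acks idx 1 -> match: F0=0 F1=1; commitIndex=1
Op 5: F0 acks idx 1 -> match: F0=1 F1=1; commitIndex=1
Op 6: F0 acks idx 1 -> match: F0=1 F1=1; commitIndex=1
Op 7: F0 acks idx 1 -> match: F0=1 F1=1; commitIndex=1
Op 8: F1 acks idx 1 -> match: F0=1 F1=1; commitIndex=1
Op 9: F1 acks idx 1 -> match: F0=1 F1=1; commitIndex=1
Op 10: append 2 -> log_len=3
Op 11: F1 acks idx 2 -> match: F0=1 F1=2; commitIndex=2

Answer: 2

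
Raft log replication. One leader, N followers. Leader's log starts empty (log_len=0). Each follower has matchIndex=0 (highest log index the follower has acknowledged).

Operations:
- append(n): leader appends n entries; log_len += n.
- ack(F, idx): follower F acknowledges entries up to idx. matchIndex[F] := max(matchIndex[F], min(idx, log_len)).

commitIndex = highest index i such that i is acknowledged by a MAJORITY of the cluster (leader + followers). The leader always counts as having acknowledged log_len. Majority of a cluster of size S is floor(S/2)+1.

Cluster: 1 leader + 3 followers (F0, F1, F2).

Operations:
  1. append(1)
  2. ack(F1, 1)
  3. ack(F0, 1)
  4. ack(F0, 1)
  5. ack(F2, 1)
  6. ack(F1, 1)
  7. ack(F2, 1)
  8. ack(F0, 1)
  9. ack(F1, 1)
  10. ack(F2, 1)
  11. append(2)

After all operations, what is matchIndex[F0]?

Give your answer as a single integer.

Op 1: append 1 -> log_len=1
Op 2: F1 acks idx 1 -> match: F0=0 F1=1 F2=0; commitIndex=0
Op 3: F0 acks idx 1 -> match: F0=1 F1=1 F2=0; commitIndex=1
Op 4: F0 acks idx 1 -> match: F0=1 F1=1 F2=0; commitIndex=1
Op 5: F2 acks idx 1 -> match: F0=1 F1=1 F2=1; commitIndex=1
Op 6: F1 acks idx 1 -> match: F0=1 F1=1 F2=1; commitIndex=1
Op 7: F2 acks idx 1 -> match: F0=1 F1=1 F2=1; commitIndex=1
Op 8: F0 acks idx 1 -> match: F0=1 F1=1 F2=1; commitIndex=1
Op 9: F1 acks idx 1 -> match: F0=1 F1=1 F2=1; commitIndex=1
Op 10: F2 acks idx 1 -> match: F0=1 F1=1 F2=1; commitIndex=1
Op 11: append 2 -> log_len=3

Answer: 1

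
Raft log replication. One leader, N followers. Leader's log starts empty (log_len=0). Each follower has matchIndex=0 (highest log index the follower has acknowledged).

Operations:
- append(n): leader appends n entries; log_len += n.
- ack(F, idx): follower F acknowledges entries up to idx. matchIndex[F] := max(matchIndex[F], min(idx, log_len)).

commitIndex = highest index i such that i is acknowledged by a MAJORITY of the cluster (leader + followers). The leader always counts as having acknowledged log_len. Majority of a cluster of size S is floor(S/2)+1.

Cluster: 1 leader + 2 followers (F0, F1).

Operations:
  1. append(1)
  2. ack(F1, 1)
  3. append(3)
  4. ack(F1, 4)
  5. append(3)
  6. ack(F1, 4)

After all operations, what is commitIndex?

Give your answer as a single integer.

Answer: 4

Derivation:
Op 1: append 1 -> log_len=1
Op 2: F1 acks idx 1 -> match: F0=0 F1=1; commitIndex=1
Op 3: append 3 -> log_len=4
Op 4: F1 acks idx 4 -> match: F0=0 F1=4; commitIndex=4
Op 5: append 3 -> log_len=7
Op 6: F1 acks idx 4 -> match: F0=0 F1=4; commitIndex=4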